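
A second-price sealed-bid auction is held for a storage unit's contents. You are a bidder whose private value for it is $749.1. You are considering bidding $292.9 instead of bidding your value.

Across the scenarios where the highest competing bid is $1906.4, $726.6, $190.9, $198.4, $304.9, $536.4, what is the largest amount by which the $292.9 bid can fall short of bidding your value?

$444.2

$1906.4: same outcome either way → loss $0.
$726.6: truthful gives $22.5, deviation gives $0 → loss $22.5.
$190.9: same outcome either way → loss $0.
$198.4: same outcome either way → loss $0.
$304.9: truthful gives $444.2, deviation gives $0 → loss $444.2.
$536.4: truthful gives $212.7, deviation gives $0 → loss $212.7.
Maximum loss: $444.2.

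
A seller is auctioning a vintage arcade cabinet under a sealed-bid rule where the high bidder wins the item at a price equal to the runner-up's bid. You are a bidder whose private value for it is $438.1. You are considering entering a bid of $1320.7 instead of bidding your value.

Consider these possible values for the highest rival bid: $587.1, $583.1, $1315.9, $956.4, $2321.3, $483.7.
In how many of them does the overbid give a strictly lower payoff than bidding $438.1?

5

The deviation hurts exactly when the highest competing bid lies strictly between $438.1 and $1320.7 — overbidding then wins at a price above your value.
$587.1: inside the interval → strictly worse (loss $149).
$583.1: inside the interval → strictly worse (loss $145).
$1315.9: inside the interval → strictly worse (loss $877.8).
$956.4: inside the interval → strictly worse (loss $518.3).
$2321.3: above both → same outcome either way.
$483.7: inside the interval → strictly worse (loss $45.6).
Count: 5.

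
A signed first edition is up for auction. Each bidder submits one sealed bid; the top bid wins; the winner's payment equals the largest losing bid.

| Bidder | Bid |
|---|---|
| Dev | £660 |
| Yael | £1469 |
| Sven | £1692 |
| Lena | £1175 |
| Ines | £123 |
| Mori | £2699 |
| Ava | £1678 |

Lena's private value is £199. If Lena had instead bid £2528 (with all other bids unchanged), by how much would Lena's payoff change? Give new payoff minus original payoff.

£0

The highest bid among the other bidders is £2699; Lena's bid doesn't change that.
Original bid £1175: Lena is not highest (top rival bid is £2699); payoff £0.
Alternative bid £2528: Lena is not highest (top rival bid is £2699); payoff £0.
Change in payoff = £0 − (£0) = £0.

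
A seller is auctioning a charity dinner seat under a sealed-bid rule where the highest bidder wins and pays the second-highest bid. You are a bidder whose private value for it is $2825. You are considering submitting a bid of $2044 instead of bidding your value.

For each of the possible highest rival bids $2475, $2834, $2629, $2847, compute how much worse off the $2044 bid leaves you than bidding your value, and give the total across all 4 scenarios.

$546

The deviation costs you only when the competing bid falls strictly between $2044 and $2825; elsewhere both bids give the same outcome.
$2475: truthful payoff $350, deviation payoff $0 → loss $350.
$2834: outcomes coincide → loss $0.
$2629: truthful payoff $196, deviation payoff $0 → loss $196.
$2847: outcomes coincide → loss $0.
Total loss = $350 + $196 = $546.
In a second-price auction your bid sets only whether you win, not what you pay, so bidding your true value is weakly dominant.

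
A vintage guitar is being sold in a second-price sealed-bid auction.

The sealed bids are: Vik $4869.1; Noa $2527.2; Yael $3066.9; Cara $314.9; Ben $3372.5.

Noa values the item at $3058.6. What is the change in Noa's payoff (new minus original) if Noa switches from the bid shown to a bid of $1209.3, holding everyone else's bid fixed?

$0

The highest bid among the other bidders is $4869.1; Noa's bid doesn't change that.
Original bid $2527.2: Noa is not highest (top rival bid is $4869.1); payoff $0.
Alternative bid $1209.3: Noa is not highest (top rival bid is $4869.1); payoff $0.
Change in payoff = $0 − ($0) = $0.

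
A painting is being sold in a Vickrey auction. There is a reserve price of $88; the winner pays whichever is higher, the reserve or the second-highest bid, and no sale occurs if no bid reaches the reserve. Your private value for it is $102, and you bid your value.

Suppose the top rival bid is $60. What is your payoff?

$14

Your bid $102 is the highest and exceeds the reserve.
Price = max(second-highest bid, reserve) = max($60, $88) = $88.
Payoff = $102 − $88 = $14.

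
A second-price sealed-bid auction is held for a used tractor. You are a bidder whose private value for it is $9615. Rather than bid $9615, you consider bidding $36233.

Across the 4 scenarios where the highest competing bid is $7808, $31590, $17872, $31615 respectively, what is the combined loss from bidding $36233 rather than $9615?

$52232

The deviation costs you only when the competing bid falls strictly between $9615 and $36233; elsewhere both bids give the same outcome.
$7808: outcomes coincide → loss $0.
$31590: truthful payoff $0, deviation payoff −$21975 → loss $21975.
$17872: truthful payoff $0, deviation payoff −$8257 → loss $8257.
$31615: truthful payoff $0, deviation payoff −$22000 → loss $22000.
Total loss = $21975 + $8257 + $22000 = $52232.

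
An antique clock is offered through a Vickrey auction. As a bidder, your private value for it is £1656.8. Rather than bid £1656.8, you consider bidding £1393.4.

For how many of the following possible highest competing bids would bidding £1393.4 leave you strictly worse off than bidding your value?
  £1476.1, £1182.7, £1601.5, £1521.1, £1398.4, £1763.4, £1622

5

The deviation hurts exactly when the highest competing bid lies strictly between £1393.4 and £1656.8 — underbidding then forfeits a profitable win.
£1476.1: inside the interval → strictly worse (loss £180.7).
£1182.7: below both → same outcome either way.
£1601.5: inside the interval → strictly worse (loss £55.3).
£1521.1: inside the interval → strictly worse (loss £135.7).
£1398.4: inside the interval → strictly worse (loss £258.4).
£1763.4: above both → same outcome either way.
£1622: inside the interval → strictly worse (loss £34.8).
Count: 5.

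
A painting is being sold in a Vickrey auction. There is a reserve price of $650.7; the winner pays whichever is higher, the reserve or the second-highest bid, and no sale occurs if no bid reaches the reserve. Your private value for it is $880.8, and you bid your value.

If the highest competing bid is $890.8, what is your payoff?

Your bid $880.8 is below the highest competing bid $890.8, so you lose. Payoff $0.

$0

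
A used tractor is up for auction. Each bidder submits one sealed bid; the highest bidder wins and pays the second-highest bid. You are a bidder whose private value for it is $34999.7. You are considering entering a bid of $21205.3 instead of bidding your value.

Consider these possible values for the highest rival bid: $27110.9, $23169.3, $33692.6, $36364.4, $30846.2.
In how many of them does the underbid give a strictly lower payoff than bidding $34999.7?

4

The deviation hurts exactly when the highest competing bid lies strictly between $21205.3 and $34999.7 — underbidding then forfeits a profitable win.
$27110.9: inside the interval → strictly worse (loss $7888.8).
$23169.3: inside the interval → strictly worse (loss $11830.4).
$33692.6: inside the interval → strictly worse (loss $1307.1).
$36364.4: above both → same outcome either way.
$30846.2: inside the interval → strictly worse (loss $4153.5).
Count: 4.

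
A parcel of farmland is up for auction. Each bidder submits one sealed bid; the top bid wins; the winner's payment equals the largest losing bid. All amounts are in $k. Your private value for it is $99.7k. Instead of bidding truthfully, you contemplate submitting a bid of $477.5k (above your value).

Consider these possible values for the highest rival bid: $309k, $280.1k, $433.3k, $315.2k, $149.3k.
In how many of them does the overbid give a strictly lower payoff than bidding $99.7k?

5

The deviation hurts exactly when the highest competing bid lies strictly between $99.7k and $477.5k — overbidding then wins at a price above your value.
$309k: inside the interval → strictly worse (loss $209.3k).
$280.1k: inside the interval → strictly worse (loss $180.4k).
$433.3k: inside the interval → strictly worse (loss $333.6k).
$315.2k: inside the interval → strictly worse (loss $215.5k).
$149.3k: inside the interval → strictly worse (loss $49.6k).
Count: 5.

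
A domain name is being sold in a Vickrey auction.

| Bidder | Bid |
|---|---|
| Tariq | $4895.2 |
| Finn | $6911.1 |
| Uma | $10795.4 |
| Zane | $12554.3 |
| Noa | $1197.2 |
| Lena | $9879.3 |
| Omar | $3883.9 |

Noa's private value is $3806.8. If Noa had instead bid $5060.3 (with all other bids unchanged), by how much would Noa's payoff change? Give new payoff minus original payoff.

$0

The highest bid among the other bidders is $12554.3; Noa's bid doesn't change that.
Original bid $1197.2: Noa is not highest (top rival bid is $12554.3); payoff $0.
Alternative bid $5060.3: Noa is not highest (top rival bid is $12554.3); payoff $0.
Change in payoff = $0 − ($0) = $0.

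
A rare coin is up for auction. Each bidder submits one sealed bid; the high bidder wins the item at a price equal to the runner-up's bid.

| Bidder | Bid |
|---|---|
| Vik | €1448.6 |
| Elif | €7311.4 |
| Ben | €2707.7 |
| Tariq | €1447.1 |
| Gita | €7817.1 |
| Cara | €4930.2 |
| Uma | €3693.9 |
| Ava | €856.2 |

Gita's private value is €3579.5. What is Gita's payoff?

Highest bid: Gita at €7817.1, so Gita wins.
Second-highest bid: Elif at €7311.4 — that is the price the winner pays.
Gita's payoff = value − price = €3579.5 − €7311.4 = −€3731.9.

−€3731.9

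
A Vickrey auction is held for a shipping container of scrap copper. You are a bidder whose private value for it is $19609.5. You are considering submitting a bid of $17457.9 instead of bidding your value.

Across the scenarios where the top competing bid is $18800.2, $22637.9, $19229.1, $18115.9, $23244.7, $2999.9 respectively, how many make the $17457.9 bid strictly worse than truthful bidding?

3

The deviation hurts exactly when the highest competing bid lies strictly between $17457.9 and $19609.5 — underbidding then forfeits a profitable win.
$18800.2: inside the interval → strictly worse (loss $809.3).
$22637.9: above both → same outcome either way.
$19229.1: inside the interval → strictly worse (loss $380.4).
$18115.9: inside the interval → strictly worse (loss $1493.6).
$23244.7: above both → same outcome either way.
$2999.9: below both → same outcome either way.
Count: 3.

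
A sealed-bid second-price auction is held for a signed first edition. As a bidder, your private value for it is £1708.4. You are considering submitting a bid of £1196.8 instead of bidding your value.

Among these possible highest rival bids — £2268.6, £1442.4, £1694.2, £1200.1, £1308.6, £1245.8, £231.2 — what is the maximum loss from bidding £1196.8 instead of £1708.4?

£2268.6: same outcome either way → loss £0.
£1442.4: truthful gives £266, deviation gives £0 → loss £266.
£1694.2: truthful gives £14.2, deviation gives £0 → loss £14.2.
£1200.1: truthful gives £508.3, deviation gives £0 → loss £508.3.
£1308.6: truthful gives £399.8, deviation gives £0 → loss £399.8.
£1245.8: truthful gives £462.6, deviation gives £0 → loss £462.6.
£231.2: same outcome either way → loss £0.
Maximum loss: £508.3.

£508.3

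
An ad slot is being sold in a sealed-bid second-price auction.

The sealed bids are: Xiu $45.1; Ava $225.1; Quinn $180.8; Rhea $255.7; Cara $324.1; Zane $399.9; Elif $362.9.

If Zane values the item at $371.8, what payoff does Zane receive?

Highest bid: Zane at $399.9, so Zane wins.
Second-highest bid: Elif at $362.9 — that is the price the winner pays.
Zane's payoff = value − price = $371.8 − $362.9 = $8.9.

$8.9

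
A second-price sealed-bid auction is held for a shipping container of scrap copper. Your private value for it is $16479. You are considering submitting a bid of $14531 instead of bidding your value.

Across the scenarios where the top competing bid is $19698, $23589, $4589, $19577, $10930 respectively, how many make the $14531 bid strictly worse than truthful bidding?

0

The deviation hurts exactly when the highest competing bid lies strictly between $14531 and $16479 — underbidding then forfeits a profitable win.
$19698: above both → same outcome either way.
$23589: above both → same outcome either way.
$4589: below both → same outcome either way.
$19577: above both → same outcome either way.
$10930: below both → same outcome either way.
Count: 0.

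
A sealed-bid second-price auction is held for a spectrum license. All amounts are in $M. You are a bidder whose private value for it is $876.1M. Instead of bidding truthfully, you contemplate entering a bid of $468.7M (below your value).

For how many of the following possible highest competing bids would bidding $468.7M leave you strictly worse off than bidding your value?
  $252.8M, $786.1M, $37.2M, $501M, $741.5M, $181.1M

The deviation hurts exactly when the highest competing bid lies strictly between $468.7M and $876.1M — underbidding then forfeits a profitable win.
$252.8M: below both → same outcome either way.
$786.1M: inside the interval → strictly worse (loss $90M).
$37.2M: below both → same outcome either way.
$501M: inside the interval → strictly worse (loss $375.1M).
$741.5M: inside the interval → strictly worse (loss $134.6M).
$181.1M: below both → same outcome either way.
Count: 3.

3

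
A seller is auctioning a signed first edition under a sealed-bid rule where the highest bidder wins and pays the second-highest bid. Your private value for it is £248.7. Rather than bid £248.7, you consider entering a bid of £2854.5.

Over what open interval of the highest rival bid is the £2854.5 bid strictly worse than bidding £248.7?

(£248.7, £2854.5)

If the competing bid is below £248.7, both bids win at the same price — no difference.
If it is above £2854.5, both bids lose — no difference.
If it lies strictly between £248.7 and £2854.5, bidding your value loses (payoff 0) while bidding £2854.5 wins at a price above your value (payoff negative).
So the deviation strictly hurts on the open interval (£248.7, £2854.5).
In a second-price auction your bid sets only whether you win, not what you pay, so bidding your true value is weakly dominant.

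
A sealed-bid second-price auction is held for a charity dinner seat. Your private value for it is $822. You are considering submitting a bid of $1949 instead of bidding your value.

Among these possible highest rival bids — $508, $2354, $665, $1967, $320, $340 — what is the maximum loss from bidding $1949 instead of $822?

$0

$508: same outcome either way → loss $0.
$2354: same outcome either way → loss $0.
$665: same outcome either way → loss $0.
$1967: same outcome either way → loss $0.
$320: same outcome either way → loss $0.
$340: same outcome either way → loss $0.
Maximum loss: $0.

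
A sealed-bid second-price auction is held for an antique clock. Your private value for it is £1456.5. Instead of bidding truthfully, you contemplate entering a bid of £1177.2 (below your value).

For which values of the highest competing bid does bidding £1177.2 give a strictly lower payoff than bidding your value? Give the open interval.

If the competing bid is below £1177.2, both bids win at the same price — no difference.
If it is above £1456.5, both bids lose — no difference.
If it lies strictly between £1177.2 and £1456.5, bidding your value wins at a price below your value (positive payoff) while bidding £1177.2 loses (payoff 0).
So the deviation strictly hurts on the open interval (£1177.2, £1456.5).
Truthful bidding weakly dominates here: raising your bid can only win items priced above your value, and lowering it can only forfeit items priced below.

(£1177.2, £1456.5)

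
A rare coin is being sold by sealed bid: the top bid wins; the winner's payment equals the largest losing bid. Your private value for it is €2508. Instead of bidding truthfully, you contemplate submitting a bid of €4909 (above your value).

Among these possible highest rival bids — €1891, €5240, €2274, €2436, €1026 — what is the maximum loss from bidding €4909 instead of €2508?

€0

€1891: same outcome either way → loss €0.
€5240: same outcome either way → loss €0.
€2274: same outcome either way → loss €0.
€2436: same outcome either way → loss €0.
€1026: same outcome either way → loss €0.
Maximum loss: €0.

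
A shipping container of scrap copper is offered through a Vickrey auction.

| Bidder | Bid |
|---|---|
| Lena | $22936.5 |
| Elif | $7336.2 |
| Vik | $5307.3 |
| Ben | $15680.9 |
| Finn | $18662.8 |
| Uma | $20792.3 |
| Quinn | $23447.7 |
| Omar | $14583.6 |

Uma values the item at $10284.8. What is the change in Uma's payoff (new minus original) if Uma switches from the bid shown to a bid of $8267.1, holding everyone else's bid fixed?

$0

The highest bid among the other bidders is $23447.7; Uma's bid doesn't change that.
Original bid $20792.3: Uma is not highest (top rival bid is $23447.7); payoff $0.
Alternative bid $8267.1: Uma is not highest (top rival bid is $23447.7); payoff $0.
Change in payoff = $0 − ($0) = $0.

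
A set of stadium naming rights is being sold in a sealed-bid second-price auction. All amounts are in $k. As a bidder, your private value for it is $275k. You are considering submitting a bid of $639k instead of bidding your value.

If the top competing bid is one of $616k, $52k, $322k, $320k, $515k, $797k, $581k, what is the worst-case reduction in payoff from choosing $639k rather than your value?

$616k: truthful gives $0k, deviation gives −$341k → loss $341k.
$52k: same outcome either way → loss $0k.
$322k: truthful gives $0k, deviation gives −$47k → loss $47k.
$320k: truthful gives $0k, deviation gives −$45k → loss $45k.
$515k: truthful gives $0k, deviation gives −$240k → loss $240k.
$797k: same outcome either way → loss $0k.
$581k: truthful gives $0k, deviation gives −$306k → loss $306k.
Maximum loss: $341k.

$341k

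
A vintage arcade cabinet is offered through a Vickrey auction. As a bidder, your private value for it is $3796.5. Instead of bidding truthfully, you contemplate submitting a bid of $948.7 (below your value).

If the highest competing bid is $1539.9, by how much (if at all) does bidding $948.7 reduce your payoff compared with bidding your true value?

Bidding your value $3796.5: you win (since $3796.5 > $1539.9) and pay $1539.9. Payoff $2256.6.
Bidding $948.7: you lose. Payoff $0.
The competing bid $1539.9 lies between your shaded bid and your value, so underbidding forfeits an item you could have won at a profitable price.
Loss from deviating = $2256.6 − ($0) = $2256.6.

$2256.6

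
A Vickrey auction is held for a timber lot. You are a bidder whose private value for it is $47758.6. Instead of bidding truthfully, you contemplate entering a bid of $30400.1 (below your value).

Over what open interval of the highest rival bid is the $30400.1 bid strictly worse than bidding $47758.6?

If the competing bid is below $30400.1, both bids win at the same price — no difference.
If it is above $47758.6, both bids lose — no difference.
If it lies strictly between $30400.1 and $47758.6, bidding your value wins at a price below your value (positive payoff) while bidding $30400.1 loses (payoff 0).
So the deviation strictly hurts on the open interval ($30400.1, $47758.6).

($30400.1, $47758.6)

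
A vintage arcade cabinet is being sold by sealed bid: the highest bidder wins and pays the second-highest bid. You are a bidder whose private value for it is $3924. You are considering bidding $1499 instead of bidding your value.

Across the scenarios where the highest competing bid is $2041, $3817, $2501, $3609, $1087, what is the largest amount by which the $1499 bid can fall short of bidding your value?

$2041: truthful gives $1883, deviation gives $0 → loss $1883.
$3817: truthful gives $107, deviation gives $0 → loss $107.
$2501: truthful gives $1423, deviation gives $0 → loss $1423.
$3609: truthful gives $315, deviation gives $0 → loss $315.
$1087: same outcome either way → loss $0.
Maximum loss: $1883.

$1883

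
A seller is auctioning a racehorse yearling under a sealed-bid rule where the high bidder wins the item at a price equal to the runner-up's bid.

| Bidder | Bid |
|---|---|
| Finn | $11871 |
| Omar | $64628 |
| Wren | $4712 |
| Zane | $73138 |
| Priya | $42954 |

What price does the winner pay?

$64628

Highest bid: Zane at $73138, so Zane wins.
Second-highest bid: Omar at $64628 — that is the price the winner pays.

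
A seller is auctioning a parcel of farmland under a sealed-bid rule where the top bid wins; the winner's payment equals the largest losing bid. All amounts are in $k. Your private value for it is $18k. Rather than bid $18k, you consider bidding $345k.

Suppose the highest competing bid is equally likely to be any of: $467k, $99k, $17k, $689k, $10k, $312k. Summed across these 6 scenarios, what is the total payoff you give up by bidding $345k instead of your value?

$375k

The deviation costs you only when the competing bid falls strictly between $18k and $345k; elsewhere both bids give the same outcome.
$467k: outcomes coincide → loss $0k.
$99k: truthful payoff $0k, deviation payoff −$81k → loss $81k.
$17k: outcomes coincide → loss $0k.
$689k: outcomes coincide → loss $0k.
$10k: outcomes coincide → loss $0k.
$312k: truthful payoff $0k, deviation payoff −$294k → loss $294k.
Total loss = $81k + $294k = $375k.
In a second-price auction your bid sets only whether you win, not what you pay, so bidding your true value is weakly dominant.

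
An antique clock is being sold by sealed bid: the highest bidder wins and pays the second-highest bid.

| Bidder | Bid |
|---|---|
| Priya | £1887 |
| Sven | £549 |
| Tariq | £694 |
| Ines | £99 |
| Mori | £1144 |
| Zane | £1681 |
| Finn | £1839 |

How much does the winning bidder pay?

£1839

Highest bid: Priya at £1887, so Priya wins.
Second-highest bid: Finn at £1839 — that is the price the winner pays.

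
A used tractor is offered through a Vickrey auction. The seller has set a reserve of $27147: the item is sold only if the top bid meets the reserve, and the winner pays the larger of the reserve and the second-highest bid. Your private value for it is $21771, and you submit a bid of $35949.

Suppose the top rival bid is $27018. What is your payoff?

−$5376

Your bid $35949 is the highest and exceeds the reserve.
Price = max(second-highest bid, reserve) = max($27018, $27147) = $27147.
Payoff = $21771 − $27147 = −$5376.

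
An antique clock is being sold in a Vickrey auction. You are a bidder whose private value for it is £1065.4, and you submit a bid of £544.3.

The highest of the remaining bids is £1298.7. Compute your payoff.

£0

Your bid £544.3 is below the highest competing bid £1298.7, so you lose.
A losing bidder pays nothing and receives nothing: payoff = £0.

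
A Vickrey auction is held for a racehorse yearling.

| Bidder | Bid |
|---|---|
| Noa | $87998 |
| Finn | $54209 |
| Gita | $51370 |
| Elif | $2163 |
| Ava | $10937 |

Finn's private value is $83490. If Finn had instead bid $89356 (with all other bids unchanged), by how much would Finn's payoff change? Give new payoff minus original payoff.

The highest bid among the other bidders is $87998; Finn's bid doesn't change that.
Original bid $54209: Finn is not highest (top rival bid is $87998); payoff $0.
Alternative bid $89356: Finn is highest, pays the top rival bid $87998; payoff $83490 − $87998 = −$4508.
Change in payoff = −$4508 − ($0) = −$4508.

−$4508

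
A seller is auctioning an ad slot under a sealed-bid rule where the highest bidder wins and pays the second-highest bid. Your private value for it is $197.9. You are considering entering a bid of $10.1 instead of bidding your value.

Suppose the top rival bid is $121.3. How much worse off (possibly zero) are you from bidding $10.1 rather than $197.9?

Bidding your value $197.9: you win (since $197.9 > $121.3) and pay $121.3. Payoff $76.6.
Bidding $10.1: you lose. Payoff $0.
The competing bid $121.3 lies between your shaded bid and your value, so underbidding forfeits an item you could have won at a profitable price.
Loss from deviating = $76.6 − ($0) = $76.6.

$76.6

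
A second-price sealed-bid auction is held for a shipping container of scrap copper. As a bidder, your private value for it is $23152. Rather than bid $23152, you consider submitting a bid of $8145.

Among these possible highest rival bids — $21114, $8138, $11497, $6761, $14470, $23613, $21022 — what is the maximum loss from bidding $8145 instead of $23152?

$11655

$21114: truthful gives $2038, deviation gives $0 → loss $2038.
$8138: same outcome either way → loss $0.
$11497: truthful gives $11655, deviation gives $0 → loss $11655.
$6761: same outcome either way → loss $0.
$14470: truthful gives $8682, deviation gives $0 → loss $8682.
$23613: same outcome either way → loss $0.
$21022: truthful gives $2130, deviation gives $0 → loss $2130.
Maximum loss: $11655.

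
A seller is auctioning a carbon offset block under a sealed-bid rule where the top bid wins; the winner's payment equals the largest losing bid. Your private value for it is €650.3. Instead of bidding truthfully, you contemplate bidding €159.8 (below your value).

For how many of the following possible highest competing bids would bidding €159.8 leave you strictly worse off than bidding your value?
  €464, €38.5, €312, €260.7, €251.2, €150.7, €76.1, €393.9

The deviation hurts exactly when the highest competing bid lies strictly between €159.8 and €650.3 — underbidding then forfeits a profitable win.
€464: inside the interval → strictly worse (loss €186.3).
€38.5: below both → same outcome either way.
€312: inside the interval → strictly worse (loss €338.3).
€260.7: inside the interval → strictly worse (loss €389.6).
€251.2: inside the interval → strictly worse (loss €399.1).
€150.7: below both → same outcome either way.
€76.1: below both → same outcome either way.
€393.9: inside the interval → strictly worse (loss €256.4).
Count: 5.

5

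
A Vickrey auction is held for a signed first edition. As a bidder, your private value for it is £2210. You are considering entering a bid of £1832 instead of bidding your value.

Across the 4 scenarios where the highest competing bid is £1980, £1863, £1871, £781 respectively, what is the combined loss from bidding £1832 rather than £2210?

The deviation costs you only when the competing bid falls strictly between £1832 and £2210; elsewhere both bids give the same outcome.
£1980: truthful payoff £230, deviation payoff £0 → loss £230.
£1863: truthful payoff £347, deviation payoff £0 → loss £347.
£1871: truthful payoff £339, deviation payoff £0 → loss £339.
£781: outcomes coincide → loss £0.
Total loss = £230 + £347 + £339 = £916.
Truthful bidding weakly dominates here: raising your bid can only win items priced above your value, and lowering it can only forfeit items priced below.

£916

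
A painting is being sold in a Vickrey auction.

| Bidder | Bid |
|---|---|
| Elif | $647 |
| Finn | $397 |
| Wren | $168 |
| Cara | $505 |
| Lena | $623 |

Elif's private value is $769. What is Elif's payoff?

Highest bid: Elif at $647, so Elif wins.
Second-highest bid: Lena at $623 — that is the price the winner pays.
Elif's payoff = value − price = $769 − $623 = $146.

$146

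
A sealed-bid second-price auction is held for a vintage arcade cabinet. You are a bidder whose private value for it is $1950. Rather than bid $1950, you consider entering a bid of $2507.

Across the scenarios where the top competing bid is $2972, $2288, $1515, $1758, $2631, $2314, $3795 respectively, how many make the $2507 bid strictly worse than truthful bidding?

The deviation hurts exactly when the highest competing bid lies strictly between $1950 and $2507 — overbidding then wins at a price above your value.
$2972: above both → same outcome either way.
$2288: inside the interval → strictly worse (loss $338).
$1515: below both → same outcome either way.
$1758: below both → same outcome either way.
$2631: above both → same outcome either way.
$2314: inside the interval → strictly worse (loss $364).
$3795: above both → same outcome either way.
Count: 2.

2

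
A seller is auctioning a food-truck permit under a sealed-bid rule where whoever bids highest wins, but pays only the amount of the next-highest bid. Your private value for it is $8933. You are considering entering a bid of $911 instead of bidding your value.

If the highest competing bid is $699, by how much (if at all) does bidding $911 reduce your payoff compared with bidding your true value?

$0

Bidding your value $8933: you win (since $8933 > $699) and pay $699. Payoff $8234.
Bidding $911: you win and pay $699. Payoff $8933 − $699 = $8234.
Difference = $8234 − $8234 = $0; both bids lead to the same outcome because the competing bid is below both your value and your alternative bid.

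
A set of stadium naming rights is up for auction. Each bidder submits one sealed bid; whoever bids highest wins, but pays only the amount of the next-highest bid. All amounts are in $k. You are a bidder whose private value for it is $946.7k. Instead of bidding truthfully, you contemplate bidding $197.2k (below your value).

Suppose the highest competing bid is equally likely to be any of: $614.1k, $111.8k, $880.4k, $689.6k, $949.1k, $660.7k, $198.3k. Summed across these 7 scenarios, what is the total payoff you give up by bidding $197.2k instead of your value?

The deviation costs you only when the competing bid falls strictly between $197.2k and $946.7k; elsewhere both bids give the same outcome.
$614.1k: truthful payoff $332.6k, deviation payoff $0k → loss $332.6k.
$111.8k: outcomes coincide → loss $0k.
$880.4k: truthful payoff $66.3k, deviation payoff $0k → loss $66.3k.
$689.6k: truthful payoff $257.1k, deviation payoff $0k → loss $257.1k.
$949.1k: outcomes coincide → loss $0k.
$660.7k: truthful payoff $286k, deviation payoff $0k → loss $286k.
$198.3k: truthful payoff $748.4k, deviation payoff $0k → loss $748.4k.
Total loss = $332.6k + $66.3k + $257.1k + $286k + $748.4k = $1690.4k.

$1690.4k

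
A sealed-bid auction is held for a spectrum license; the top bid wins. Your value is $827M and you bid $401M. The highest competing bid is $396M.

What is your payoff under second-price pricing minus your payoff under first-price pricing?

$5M

You have the highest bid, so you win under either rule.
Second-price: pay $396M → payoff $431M.
First-price: pay your own bid $401M → payoff $426M.
Difference = $431M − ($426M) = $5M.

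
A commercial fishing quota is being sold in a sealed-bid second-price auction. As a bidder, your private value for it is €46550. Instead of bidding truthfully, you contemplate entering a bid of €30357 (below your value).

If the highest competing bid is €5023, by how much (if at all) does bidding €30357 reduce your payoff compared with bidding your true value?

Bidding your value €46550: you win (since €46550 > €5023) and pay €5023. Payoff €41527.
Bidding €30357: you win and pay €5023. Payoff €46550 − €5023 = €41527.
Difference = €41527 − €41527 = €0; both bids lead to the same outcome because the competing bid is below both your value and your alternative bid.

€0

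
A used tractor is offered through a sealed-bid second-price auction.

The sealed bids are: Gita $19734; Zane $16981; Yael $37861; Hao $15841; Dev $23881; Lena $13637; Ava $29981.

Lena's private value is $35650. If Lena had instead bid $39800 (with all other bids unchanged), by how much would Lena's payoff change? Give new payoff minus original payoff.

The highest bid among the other bidders is $37861; Lena's bid doesn't change that.
Original bid $13637: Lena is not highest (top rival bid is $37861); payoff $0.
Alternative bid $39800: Lena is highest, pays the top rival bid $37861; payoff $35650 − $37861 = −$2211.
Change in payoff = −$2211 − ($0) = −$2211.

−$2211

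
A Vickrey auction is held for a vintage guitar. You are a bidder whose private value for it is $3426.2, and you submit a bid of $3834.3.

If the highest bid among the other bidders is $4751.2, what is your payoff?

$0

Your bid $3834.3 is below the highest competing bid $4751.2, so you lose.
A losing bidder pays nothing and receives nothing: payoff = $0.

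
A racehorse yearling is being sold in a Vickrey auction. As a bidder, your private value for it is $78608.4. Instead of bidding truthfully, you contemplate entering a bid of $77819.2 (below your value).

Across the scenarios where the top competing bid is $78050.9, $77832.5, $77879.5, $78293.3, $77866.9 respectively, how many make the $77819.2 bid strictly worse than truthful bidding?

The deviation hurts exactly when the highest competing bid lies strictly between $77819.2 and $78608.4 — underbidding then forfeits a profitable win.
$78050.9: inside the interval → strictly worse (loss $557.5).
$77832.5: inside the interval → strictly worse (loss $775.9).
$77879.5: inside the interval → strictly worse (loss $728.9).
$78293.3: inside the interval → strictly worse (loss $315.1).
$77866.9: inside the interval → strictly worse (loss $741.5).
Count: 5.

5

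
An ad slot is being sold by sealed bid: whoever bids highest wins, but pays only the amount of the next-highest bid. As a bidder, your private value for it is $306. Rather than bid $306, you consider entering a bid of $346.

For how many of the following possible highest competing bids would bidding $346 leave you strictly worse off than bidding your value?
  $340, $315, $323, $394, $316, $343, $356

The deviation hurts exactly when the highest competing bid lies strictly between $306 and $346 — overbidding then wins at a price above your value.
$340: inside the interval → strictly worse (loss $34).
$315: inside the interval → strictly worse (loss $9).
$323: inside the interval → strictly worse (loss $17).
$394: above both → same outcome either way.
$316: inside the interval → strictly worse (loss $10).
$343: inside the interval → strictly worse (loss $37).
$356: above both → same outcome either way.
Count: 5.

5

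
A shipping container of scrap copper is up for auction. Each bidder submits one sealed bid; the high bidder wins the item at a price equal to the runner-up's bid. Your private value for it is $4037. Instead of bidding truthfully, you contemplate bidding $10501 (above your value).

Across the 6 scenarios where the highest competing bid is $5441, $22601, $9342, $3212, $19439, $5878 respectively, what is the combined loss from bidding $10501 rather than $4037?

$8550

The deviation costs you only when the competing bid falls strictly between $4037 and $10501; elsewhere both bids give the same outcome.
$5441: truthful payoff $0, deviation payoff −$1404 → loss $1404.
$22601: outcomes coincide → loss $0.
$9342: truthful payoff $0, deviation payoff −$5305 → loss $5305.
$3212: outcomes coincide → loss $0.
$19439: outcomes coincide → loss $0.
$5878: truthful payoff $0, deviation payoff −$1841 → loss $1841.
Total loss = $1404 + $5305 + $1841 = $8550.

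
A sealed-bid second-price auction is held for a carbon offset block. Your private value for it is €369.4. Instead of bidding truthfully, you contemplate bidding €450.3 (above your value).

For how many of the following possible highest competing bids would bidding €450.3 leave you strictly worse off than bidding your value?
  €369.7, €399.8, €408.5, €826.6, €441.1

4

The deviation hurts exactly when the highest competing bid lies strictly between €369.4 and €450.3 — overbidding then wins at a price above your value.
€369.7: inside the interval → strictly worse (loss €0.3).
€399.8: inside the interval → strictly worse (loss €30.4).
€408.5: inside the interval → strictly worse (loss €39.1).
€826.6: above both → same outcome either way.
€441.1: inside the interval → strictly worse (loss €71.7).
Count: 4.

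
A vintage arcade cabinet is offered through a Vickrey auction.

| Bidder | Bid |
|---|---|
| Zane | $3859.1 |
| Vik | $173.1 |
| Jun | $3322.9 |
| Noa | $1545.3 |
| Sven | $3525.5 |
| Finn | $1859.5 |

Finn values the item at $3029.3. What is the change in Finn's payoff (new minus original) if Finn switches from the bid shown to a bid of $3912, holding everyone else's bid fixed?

−$829.8

The highest bid among the other bidders is $3859.1; Finn's bid doesn't change that.
Original bid $1859.5: Finn is not highest (top rival bid is $3859.1); payoff $0.
Alternative bid $3912: Finn is highest, pays the top rival bid $3859.1; payoff $3029.3 − $3859.1 = −$829.8.
Change in payoff = −$829.8 − ($0) = −$829.8.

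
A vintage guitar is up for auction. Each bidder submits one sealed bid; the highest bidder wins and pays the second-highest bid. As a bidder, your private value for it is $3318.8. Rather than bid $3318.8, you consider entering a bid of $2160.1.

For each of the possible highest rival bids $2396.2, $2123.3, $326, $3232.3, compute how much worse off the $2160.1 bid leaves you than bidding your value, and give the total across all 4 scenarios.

$1009.1

The deviation costs you only when the competing bid falls strictly between $2160.1 and $3318.8; elsewhere both bids give the same outcome.
$2396.2: truthful payoff $922.6, deviation payoff $0 → loss $922.6.
$2123.3: outcomes coincide → loss $0.
$326: outcomes coincide → loss $0.
$3232.3: truthful payoff $86.5, deviation payoff $0 → loss $86.5.
Total loss = $922.6 + $86.5 = $1009.1.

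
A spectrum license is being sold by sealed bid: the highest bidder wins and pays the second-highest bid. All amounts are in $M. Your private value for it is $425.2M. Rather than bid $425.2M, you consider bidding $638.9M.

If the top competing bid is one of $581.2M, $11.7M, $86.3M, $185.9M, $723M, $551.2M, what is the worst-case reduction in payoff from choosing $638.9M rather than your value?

$156M

$581.2M: truthful gives $0M, deviation gives −$156M → loss $156M.
$11.7M: same outcome either way → loss $0M.
$86.3M: same outcome either way → loss $0M.
$185.9M: same outcome either way → loss $0M.
$723M: same outcome either way → loss $0M.
$551.2M: truthful gives $0M, deviation gives −$126M → loss $126M.
Maximum loss: $156M.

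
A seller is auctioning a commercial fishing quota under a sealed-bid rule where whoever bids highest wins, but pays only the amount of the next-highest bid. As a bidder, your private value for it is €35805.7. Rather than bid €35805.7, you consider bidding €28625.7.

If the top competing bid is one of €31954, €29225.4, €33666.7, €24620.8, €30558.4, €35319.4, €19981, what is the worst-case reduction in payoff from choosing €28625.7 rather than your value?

€6580.3

€31954: truthful gives €3851.7, deviation gives €0 → loss €3851.7.
€29225.4: truthful gives €6580.3, deviation gives €0 → loss €6580.3.
€33666.7: truthful gives €2139, deviation gives €0 → loss €2139.
€24620.8: same outcome either way → loss €0.
€30558.4: truthful gives €5247.3, deviation gives €0 → loss €5247.3.
€35319.4: truthful gives €486.3, deviation gives €0 → loss €486.3.
€19981: same outcome either way → loss €0.
Maximum loss: €6580.3.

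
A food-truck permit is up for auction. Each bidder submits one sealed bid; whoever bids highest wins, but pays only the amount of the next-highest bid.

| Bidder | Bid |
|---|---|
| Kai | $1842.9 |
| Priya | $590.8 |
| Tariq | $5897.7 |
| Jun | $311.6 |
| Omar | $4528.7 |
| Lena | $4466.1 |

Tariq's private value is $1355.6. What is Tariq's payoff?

−$3173.1

Highest bid: Tariq at $5897.7, so Tariq wins.
Second-highest bid: Omar at $4528.7 — that is the price the winner pays.
Tariq's payoff = value − price = $1355.6 − $4528.7 = −$3173.1.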